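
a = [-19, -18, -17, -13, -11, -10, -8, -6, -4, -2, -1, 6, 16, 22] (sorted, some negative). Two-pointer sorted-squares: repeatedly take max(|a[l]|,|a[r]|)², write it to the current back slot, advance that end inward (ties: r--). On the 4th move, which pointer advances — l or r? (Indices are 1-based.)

[1,14] |-19|<=|22| out[14]=484 → r--
[1,13] |-19|>|16| out[13]=361 → l++
[2,13] |-18|>|16| out[12]=324 → l++
[3,13] |-17|>|16| out[11]=289 → l++

l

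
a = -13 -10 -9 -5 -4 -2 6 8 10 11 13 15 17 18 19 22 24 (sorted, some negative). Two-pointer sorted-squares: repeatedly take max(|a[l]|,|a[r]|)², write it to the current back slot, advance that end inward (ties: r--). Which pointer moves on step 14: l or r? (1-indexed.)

r

l=1 r=17: |-13|<=|24| out[17]=576, r--
l=1 r=16: |-13|<=|22| out[16]=484, r--
l=1 r=15: |-13|<=|19| out[15]=361, r--
l=1 r=14: |-13|<=|18| out[14]=324, r--
l=1 r=13: |-13|<=|17| out[13]=289, r--
l=1 r=12: |-13|<=|15| out[12]=225, r--
l=1 r=11: |-13|<=|13| out[11]=169, r--
l=1 r=10: |-13|>|11| out[10]=169, l++
l=2 r=10: |-10|<=|11| out[9]=121, r--
l=2 r=9: |-10|<=|10| out[8]=100, r--
l=2 r=8: |-10|>|8| out[7]=100, l++
l=3 r=8: |-9|>|8| out[6]=81, l++
l=4 r=8: |-5|<=|8| out[5]=64, r--
l=4 r=7: |-5|<=|6| out[4]=36, r--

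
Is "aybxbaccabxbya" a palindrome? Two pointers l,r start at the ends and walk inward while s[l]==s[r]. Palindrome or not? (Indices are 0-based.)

palindrome

[0,13] 'a'=='a' → l++,r--
[1,12] 'y'=='y' → l++,r--
[2,11] 'b'=='b' → l++,r--
[3,10] 'x'=='x' → l++,r--
[4,9] 'b'=='b' → l++,r--
[5,8] 'a'=='a' → l++,r--
[6,7] 'c'=='c' → l++,r--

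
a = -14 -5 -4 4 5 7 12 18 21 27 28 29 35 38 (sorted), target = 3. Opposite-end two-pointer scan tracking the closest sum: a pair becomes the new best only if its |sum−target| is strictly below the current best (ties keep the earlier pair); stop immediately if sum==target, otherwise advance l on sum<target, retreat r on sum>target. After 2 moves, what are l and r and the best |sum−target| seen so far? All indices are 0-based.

l=0 r=13: -14+38=24 d=21 *, r--
l=0 r=12: -14+35=21 d=18 *, r--

l=0, r=11, best |Δ|=18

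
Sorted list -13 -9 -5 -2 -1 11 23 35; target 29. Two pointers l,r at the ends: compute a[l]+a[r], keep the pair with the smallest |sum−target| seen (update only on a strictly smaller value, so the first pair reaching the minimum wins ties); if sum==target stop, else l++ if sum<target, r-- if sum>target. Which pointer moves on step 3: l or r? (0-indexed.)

l=0 r=7: -13+35=22 d=7 *, l++
l=1 r=7: -9+35=26 d=3 *, l++
l=2 r=7: -5+35=30 d=1 *, r--

r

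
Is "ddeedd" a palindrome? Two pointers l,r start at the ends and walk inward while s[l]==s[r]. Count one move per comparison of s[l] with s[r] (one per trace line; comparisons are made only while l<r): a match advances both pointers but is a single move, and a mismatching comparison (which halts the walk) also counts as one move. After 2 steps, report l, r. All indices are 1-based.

l=3, r=4

[1,6] 'd'=='d' → l++,r--
[2,5] 'd'=='d' → l++,r--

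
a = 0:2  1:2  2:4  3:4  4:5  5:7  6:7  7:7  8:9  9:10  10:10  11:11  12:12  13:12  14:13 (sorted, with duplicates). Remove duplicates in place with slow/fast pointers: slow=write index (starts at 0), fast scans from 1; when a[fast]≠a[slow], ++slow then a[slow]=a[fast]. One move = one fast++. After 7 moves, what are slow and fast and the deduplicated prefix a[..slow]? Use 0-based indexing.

slow=0 fast=1: a[fast]=2=a[slow] dup, fast++
slow=0 fast=2: a[fast]=4≠a[slow]=2 write a[1]=4, slow++,fast++
slow=1 fast=3: a[fast]=4=a[slow] dup, fast++
slow=1 fast=4: a[fast]=5≠a[slow]=4 write a[2]=5, slow++,fast++
slow=2 fast=5: a[fast]=7≠a[slow]=5 write a[3]=7, slow++,fast++
slow=3 fast=6: a[fast]=7=a[slow] dup, fast++
slow=3 fast=7: a[fast]=7=a[slow] dup, fast++

slow=3, fast=8, prefix=[2, 4, 5, 7]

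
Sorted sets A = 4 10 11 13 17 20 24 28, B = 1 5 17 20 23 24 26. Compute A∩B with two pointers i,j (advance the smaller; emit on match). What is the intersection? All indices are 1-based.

intersection = [17, 20, 24]

[i=1,j=1] 4>1 → j++
[i=1,j=2] 4<5 → i++
[i=2,j=2] 10>5 → j++
[i=2,j=3] 10<17 → i++
[i=3,j=3] 11<17 → i++
[i=4,j=3] 13<17 → i++
[i=5,j=3] 17==17 emit → i++,j++
[i=6,j=4] 20==20 emit → i++,j++
[i=7,j=5] 24>23 → j++
[i=7,j=6] 24==24 emit → i++,j++
[i=8,j=7] 28>26 → j++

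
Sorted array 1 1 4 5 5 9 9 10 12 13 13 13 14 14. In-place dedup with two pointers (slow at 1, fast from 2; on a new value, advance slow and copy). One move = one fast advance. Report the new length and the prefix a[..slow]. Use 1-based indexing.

(s=1,f=2) a[fast]=1=a[slow] dup → fast++
(s=1,f=3) a[fast]=4≠a[slow]=1 write a[2]=4 → slow++,fast++
(s=2,f=4) a[fast]=5≠a[slow]=4 write a[3]=5 → slow++,fast++
(s=3,f=5) a[fast]=5=a[slow] dup → fast++
(s=3,f=6) a[fast]=9≠a[slow]=5 write a[4]=9 → slow++,fast++
(s=4,f=7) a[fast]=9=a[slow] dup → fast++
(s=4,f=8) a[fast]=10≠a[slow]=9 write a[5]=10 → slow++,fast++
(s=5,f=9) a[fast]=12≠a[slow]=10 write a[6]=12 → slow++,fast++
(s=6,f=10) a[fast]=13≠a[slow]=12 write a[7]=13 → slow++,fast++
(s=7,f=11) a[fast]=13=a[slow] dup → fast++
(s=7,f=12) a[fast]=13=a[slow] dup → fast++
(s=7,f=13) a[fast]=14≠a[slow]=13 write a[8]=14 → slow++,fast++
(s=8,f=14) a[fast]=14=a[slow] dup → fast++

length 8; prefix = [1, 4, 5, 9, 10, 12, 13, 14]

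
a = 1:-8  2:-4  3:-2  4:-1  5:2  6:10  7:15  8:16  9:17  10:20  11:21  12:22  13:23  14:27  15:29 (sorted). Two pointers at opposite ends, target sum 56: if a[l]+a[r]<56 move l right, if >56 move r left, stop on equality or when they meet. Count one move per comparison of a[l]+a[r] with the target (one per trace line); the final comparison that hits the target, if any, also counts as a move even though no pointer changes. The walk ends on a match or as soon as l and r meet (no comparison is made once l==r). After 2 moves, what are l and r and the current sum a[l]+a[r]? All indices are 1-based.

[1,15] -8+29=21 <56 → l++
[2,15] -4+29=25 <56 → l++

l=3, r=15, sum=27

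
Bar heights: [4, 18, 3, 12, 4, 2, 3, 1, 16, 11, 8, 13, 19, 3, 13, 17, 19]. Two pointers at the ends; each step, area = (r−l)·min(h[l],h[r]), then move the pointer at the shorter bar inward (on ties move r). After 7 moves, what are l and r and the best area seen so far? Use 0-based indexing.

[0,16] min(4,19)*16=64 best=64 * → l++
[1,16] min(18,19)*15=270 best=270 * → l++
[2,16] min(3,19)*14=42 best=270 → l++
[3,16] min(12,19)*13=156 best=270 → l++
[4,16] min(4,19)*12=48 best=270 → l++
[5,16] min(2,19)*11=22 best=270 → l++
[6,16] min(3,19)*10=30 best=270 → l++

l=7, r=16, best area=270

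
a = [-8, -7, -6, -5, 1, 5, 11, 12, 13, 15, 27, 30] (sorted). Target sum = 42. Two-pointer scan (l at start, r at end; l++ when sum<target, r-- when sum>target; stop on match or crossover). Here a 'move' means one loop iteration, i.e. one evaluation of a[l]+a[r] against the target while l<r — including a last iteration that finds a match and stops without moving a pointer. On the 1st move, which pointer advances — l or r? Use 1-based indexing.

l

l=1 r=12: -8+30=22 <42, l++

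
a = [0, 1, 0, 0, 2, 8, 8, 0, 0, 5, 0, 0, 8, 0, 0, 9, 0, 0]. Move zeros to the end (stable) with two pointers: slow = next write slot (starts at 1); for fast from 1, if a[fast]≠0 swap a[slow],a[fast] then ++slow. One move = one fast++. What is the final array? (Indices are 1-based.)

[1, 2, 8, 8, 5, 8, 9, 0, 0, 0, 0, 0, 0, 0, 0, 0, 0, 0]

slow=1 fast=1: a[fast]=0, fast++
slow=1 fast=2: a[fast]=1≠0 swap→a[1]=1, slow++,fast++
slow=2 fast=3: a[fast]=0, fast++
slow=2 fast=4: a[fast]=0, fast++
slow=2 fast=5: a[fast]=2≠0 swap→a[2]=2, slow++,fast++
slow=3 fast=6: a[fast]=8≠0 swap→a[3]=8, slow++,fast++
slow=4 fast=7: a[fast]=8≠0 swap→a[4]=8, slow++,fast++
slow=5 fast=8: a[fast]=0, fast++
slow=5 fast=9: a[fast]=0, fast++
slow=5 fast=10: a[fast]=5≠0 swap→a[5]=5, slow++,fast++
slow=6 fast=11: a[fast]=0, fast++
slow=6 fast=12: a[fast]=0, fast++
slow=6 fast=13: a[fast]=8≠0 swap→a[6]=8, slow++,fast++
slow=7 fast=14: a[fast]=0, fast++
slow=7 fast=15: a[fast]=0, fast++
slow=7 fast=16: a[fast]=9≠0 swap→a[7]=9, slow++,fast++
slow=8 fast=17: a[fast]=0, fast++
slow=8 fast=18: a[fast]=0, fast++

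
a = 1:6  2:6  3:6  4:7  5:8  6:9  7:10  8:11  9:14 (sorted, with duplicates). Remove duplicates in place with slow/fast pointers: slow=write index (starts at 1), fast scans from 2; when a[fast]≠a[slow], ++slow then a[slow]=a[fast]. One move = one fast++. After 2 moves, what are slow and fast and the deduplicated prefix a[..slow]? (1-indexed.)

slow=1, fast=4, prefix=[6]

slow=1 fast=2: a[fast]=6=a[slow] dup, fast++
slow=1 fast=3: a[fast]=6=a[slow] dup, fast++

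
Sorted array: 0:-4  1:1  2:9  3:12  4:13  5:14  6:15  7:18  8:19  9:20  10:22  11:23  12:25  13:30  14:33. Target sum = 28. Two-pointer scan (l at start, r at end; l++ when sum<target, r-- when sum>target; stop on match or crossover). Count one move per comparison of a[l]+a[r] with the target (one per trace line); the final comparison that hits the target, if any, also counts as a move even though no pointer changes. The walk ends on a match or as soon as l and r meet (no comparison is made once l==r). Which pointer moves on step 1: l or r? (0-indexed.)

l=0 r=14: -4+33=29 >28, r--

r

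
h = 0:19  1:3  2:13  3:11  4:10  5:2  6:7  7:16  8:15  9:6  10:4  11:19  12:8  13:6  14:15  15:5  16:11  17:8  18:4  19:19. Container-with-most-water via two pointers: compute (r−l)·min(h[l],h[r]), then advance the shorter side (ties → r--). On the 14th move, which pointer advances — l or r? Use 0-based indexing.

[0,19] min(19,19)*19=361 best=361 * → r--
[0,18] min(19,4)*18=72 best=361 → r--
[0,17] min(19,8)*17=136 best=361 → r--
[0,16] min(19,11)*16=176 best=361 → r--
[0,15] min(19,5)*15=75 best=361 → r--
[0,14] min(19,15)*14=210 best=361 → r--
[0,13] min(19,6)*13=78 best=361 → r--
[0,12] min(19,8)*12=96 best=361 → r--
[0,11] min(19,19)*11=209 best=361 → r--
[0,10] min(19,4)*10=40 best=361 → r--
[0,9] min(19,6)*9=54 best=361 → r--
[0,8] min(19,15)*8=120 best=361 → r--
[0,7] min(19,16)*7=112 best=361 → r--
[0,6] min(19,7)*6=42 best=361 → r--

r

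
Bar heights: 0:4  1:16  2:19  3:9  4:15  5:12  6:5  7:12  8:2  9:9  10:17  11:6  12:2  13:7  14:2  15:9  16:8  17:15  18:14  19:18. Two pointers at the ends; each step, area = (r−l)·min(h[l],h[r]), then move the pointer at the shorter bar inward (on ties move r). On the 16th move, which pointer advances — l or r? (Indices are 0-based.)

r

[0,19] min(4,18)*19=76 best=76 * → l++
[1,19] min(16,18)*18=288 best=288 * → l++
[2,19] min(19,18)*17=306 best=306 * → r--
[2,18] min(19,14)*16=224 best=306 → r--
[2,17] min(19,15)*15=225 best=306 → r--
[2,16] min(19,8)*14=112 best=306 → r--
[2,15] min(19,9)*13=117 best=306 → r--
[2,14] min(19,2)*12=24 best=306 → r--
[2,13] min(19,7)*11=77 best=306 → r--
[2,12] min(19,2)*10=20 best=306 → r--
[2,11] min(19,6)*9=54 best=306 → r--
[2,10] min(19,17)*8=136 best=306 → r--
[2,9] min(19,9)*7=63 best=306 → r--
[2,8] min(19,2)*6=12 best=306 → r--
[2,7] min(19,12)*5=60 best=306 → r--
[2,6] min(19,5)*4=20 best=306 → r--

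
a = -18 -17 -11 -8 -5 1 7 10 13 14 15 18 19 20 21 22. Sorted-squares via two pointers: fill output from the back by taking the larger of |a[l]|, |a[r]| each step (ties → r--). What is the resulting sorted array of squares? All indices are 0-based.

l=0 r=15: |-18|<=|22| out[15]=484, r--
l=0 r=14: |-18|<=|21| out[14]=441, r--
l=0 r=13: |-18|<=|20| out[13]=400, r--
l=0 r=12: |-18|<=|19| out[12]=361, r--
l=0 r=11: |-18|<=|18| out[11]=324, r--
l=0 r=10: |-18|>|15| out[10]=324, l++
l=1 r=10: |-17|>|15| out[9]=289, l++
l=2 r=10: |-11|<=|15| out[8]=225, r--
l=2 r=9: |-11|<=|14| out[7]=196, r--
l=2 r=8: |-11|<=|13| out[6]=169, r--
l=2 r=7: |-11|>|10| out[5]=121, l++
l=3 r=7: |-8|<=|10| out[4]=100, r--
l=3 r=6: |-8|>|7| out[3]=64, l++
l=4 r=6: |-5|<=|7| out[2]=49, r--
l=4 r=5: |-5|>|1| out[1]=25, l++
l=5 r=5: |1|<=|1| out[0]=1, r--

[1, 25, 49, 64, 100, 121, 169, 196, 225, 289, 324, 324, 361, 400, 441, 484]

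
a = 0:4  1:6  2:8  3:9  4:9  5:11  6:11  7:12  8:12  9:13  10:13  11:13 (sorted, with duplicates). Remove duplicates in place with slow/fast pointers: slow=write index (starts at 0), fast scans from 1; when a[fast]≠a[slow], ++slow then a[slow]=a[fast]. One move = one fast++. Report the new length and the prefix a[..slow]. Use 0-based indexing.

(s=0,f=1) a[fast]=6≠a[slow]=4 write a[1]=6 → slow++,fast++
(s=1,f=2) a[fast]=8≠a[slow]=6 write a[2]=8 → slow++,fast++
(s=2,f=3) a[fast]=9≠a[slow]=8 write a[3]=9 → slow++,fast++
(s=3,f=4) a[fast]=9=a[slow] dup → fast++
(s=3,f=5) a[fast]=11≠a[slow]=9 write a[4]=11 → slow++,fast++
(s=4,f=6) a[fast]=11=a[slow] dup → fast++
(s=4,f=7) a[fast]=12≠a[slow]=11 write a[5]=12 → slow++,fast++
(s=5,f=8) a[fast]=12=a[slow] dup → fast++
(s=5,f=9) a[fast]=13≠a[slow]=12 write a[6]=13 → slow++,fast++
(s=6,f=10) a[fast]=13=a[slow] dup → fast++
(s=6,f=11) a[fast]=13=a[slow] dup → fast++

length 7; prefix = [4, 6, 8, 9, 11, 12, 13]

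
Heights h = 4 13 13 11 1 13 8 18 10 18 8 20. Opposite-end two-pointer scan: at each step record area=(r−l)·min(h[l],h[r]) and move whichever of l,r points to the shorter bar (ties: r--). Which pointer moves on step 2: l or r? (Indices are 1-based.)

l

l=1 r=12: min(4,20)*11=44 best=44 *, l++
l=2 r=12: min(13,20)*10=130 best=130 *, l++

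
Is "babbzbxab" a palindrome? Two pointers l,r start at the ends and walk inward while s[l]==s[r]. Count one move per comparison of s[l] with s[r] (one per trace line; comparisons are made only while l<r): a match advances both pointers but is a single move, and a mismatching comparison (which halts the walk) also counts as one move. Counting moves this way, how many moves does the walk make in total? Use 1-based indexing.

3 moves

[1,9] 'b'=='b' → l++,r--
[2,8] 'a'=='a' → l++,r--
[3,7] 'b'!='x' → stop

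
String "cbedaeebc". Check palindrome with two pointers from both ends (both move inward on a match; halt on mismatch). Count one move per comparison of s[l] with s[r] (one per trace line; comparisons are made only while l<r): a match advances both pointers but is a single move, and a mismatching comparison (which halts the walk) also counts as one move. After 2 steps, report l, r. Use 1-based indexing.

l=1 r=9: 'c'=='c', l++,r--
l=2 r=8: 'b'=='b', l++,r--

l=3, r=7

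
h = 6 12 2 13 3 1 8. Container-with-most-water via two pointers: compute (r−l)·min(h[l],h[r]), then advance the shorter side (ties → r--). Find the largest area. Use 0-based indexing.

max area = 40

l=0 r=6: min(6,8)*6=36 best=36 *, l++
l=1 r=6: min(12,8)*5=40 best=40 *, r--
l=1 r=5: min(12,1)*4=4 best=40, r--
l=1 r=4: min(12,3)*3=9 best=40, r--
l=1 r=3: min(12,13)*2=24 best=40, l++
l=2 r=3: min(2,13)*1=2 best=40, l++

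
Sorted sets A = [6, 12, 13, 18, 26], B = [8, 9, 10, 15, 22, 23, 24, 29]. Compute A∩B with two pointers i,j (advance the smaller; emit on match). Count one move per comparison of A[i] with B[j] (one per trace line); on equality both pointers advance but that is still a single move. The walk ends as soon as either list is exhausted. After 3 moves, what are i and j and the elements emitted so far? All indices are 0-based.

i=1, j=2, emitted=[]

i=0 j=0: 6<8, i++
i=1 j=0: 12>8, j++
i=1 j=1: 12>9, j++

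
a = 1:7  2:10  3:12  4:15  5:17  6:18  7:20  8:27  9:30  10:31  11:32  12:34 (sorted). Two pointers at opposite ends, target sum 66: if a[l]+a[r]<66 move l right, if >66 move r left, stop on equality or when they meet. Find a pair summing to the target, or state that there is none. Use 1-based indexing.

(32, 34)

l=1 r=12: 7+34=41 <66, l++
l=2 r=12: 10+34=44 <66, l++
l=3 r=12: 12+34=46 <66, l++
l=4 r=12: 15+34=49 <66, l++
l=5 r=12: 17+34=51 <66, l++
l=6 r=12: 18+34=52 <66, l++
l=7 r=12: 20+34=54 <66, l++
l=8 r=12: 27+34=61 <66, l++
l=9 r=12: 30+34=64 <66, l++
l=10 r=12: 31+34=65 <66, l++
l=11 r=12: 32+34=66, found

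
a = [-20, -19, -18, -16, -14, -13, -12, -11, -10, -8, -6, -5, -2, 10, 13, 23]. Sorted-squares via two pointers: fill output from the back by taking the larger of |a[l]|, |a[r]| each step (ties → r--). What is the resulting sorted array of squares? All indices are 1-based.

l=1 r=16: |-20|<=|23| out[16]=529, r--
l=1 r=15: |-20|>|13| out[15]=400, l++
l=2 r=15: |-19|>|13| out[14]=361, l++
l=3 r=15: |-18|>|13| out[13]=324, l++
l=4 r=15: |-16|>|13| out[12]=256, l++
l=5 r=15: |-14|>|13| out[11]=196, l++
l=6 r=15: |-13|<=|13| out[10]=169, r--
l=6 r=14: |-13|>|10| out[9]=169, l++
l=7 r=14: |-12|>|10| out[8]=144, l++
l=8 r=14: |-11|>|10| out[7]=121, l++
l=9 r=14: |-10|<=|10| out[6]=100, r--
l=9 r=13: |-10|>|-2| out[5]=100, l++
l=10 r=13: |-8|>|-2| out[4]=64, l++
l=11 r=13: |-6|>|-2| out[3]=36, l++
l=12 r=13: |-5|>|-2| out[2]=25, l++
l=13 r=13: |-2|<=|-2| out[1]=4, r--

[4, 25, 36, 64, 100, 100, 121, 144, 169, 169, 196, 256, 324, 361, 400, 529]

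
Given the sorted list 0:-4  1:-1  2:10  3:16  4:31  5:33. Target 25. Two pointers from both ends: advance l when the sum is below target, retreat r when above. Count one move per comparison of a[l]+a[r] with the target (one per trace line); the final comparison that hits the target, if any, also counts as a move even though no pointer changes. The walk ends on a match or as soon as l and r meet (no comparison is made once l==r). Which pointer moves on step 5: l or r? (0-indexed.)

[0,5] -4+33=29 >25 → r--
[0,4] -4+31=27 >25 → r--
[0,3] -4+16=12 <25 → l++
[1,3] -1+16=15 <25 → l++
[2,3] 10+16=26 >25 → r--

r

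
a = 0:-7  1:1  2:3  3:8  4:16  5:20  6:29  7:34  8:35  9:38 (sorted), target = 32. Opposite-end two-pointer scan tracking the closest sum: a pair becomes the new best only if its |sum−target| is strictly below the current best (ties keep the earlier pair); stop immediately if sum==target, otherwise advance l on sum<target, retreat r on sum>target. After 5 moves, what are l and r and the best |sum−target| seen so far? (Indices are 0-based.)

[0,9] -7+38=31 d=1 * → l++
[1,9] 1+38=39 d=7 → r--
[1,8] 1+35=36 d=4 → r--
[1,7] 1+34=35 d=3 → r--
[1,6] 1+29=30 d=2 → l++

l=2, r=6, best |Δ|=1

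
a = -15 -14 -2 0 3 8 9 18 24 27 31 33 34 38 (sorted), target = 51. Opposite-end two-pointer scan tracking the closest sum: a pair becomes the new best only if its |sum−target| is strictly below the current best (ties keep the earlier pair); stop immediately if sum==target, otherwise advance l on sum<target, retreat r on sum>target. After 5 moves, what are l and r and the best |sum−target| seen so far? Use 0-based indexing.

l=5, r=13, best |Δ|=10

[0,13] -15+38=23 d=28 * → l++
[1,13] -14+38=24 d=27 * → l++
[2,13] -2+38=36 d=15 * → l++
[3,13] 0+38=38 d=13 * → l++
[4,13] 3+38=41 d=10 * → l++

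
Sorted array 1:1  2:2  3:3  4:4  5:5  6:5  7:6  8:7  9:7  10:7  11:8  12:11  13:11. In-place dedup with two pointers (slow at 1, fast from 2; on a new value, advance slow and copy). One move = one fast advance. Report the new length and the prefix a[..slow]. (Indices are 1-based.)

(s=1,f=2) a[fast]=2≠a[slow]=1 write a[2]=2 → slow++,fast++
(s=2,f=3) a[fast]=3≠a[slow]=2 write a[3]=3 → slow++,fast++
(s=3,f=4) a[fast]=4≠a[slow]=3 write a[4]=4 → slow++,fast++
(s=4,f=5) a[fast]=5≠a[slow]=4 write a[5]=5 → slow++,fast++
(s=5,f=6) a[fast]=5=a[slow] dup → fast++
(s=5,f=7) a[fast]=6≠a[slow]=5 write a[6]=6 → slow++,fast++
(s=6,f=8) a[fast]=7≠a[slow]=6 write a[7]=7 → slow++,fast++
(s=7,f=9) a[fast]=7=a[slow] dup → fast++
(s=7,f=10) a[fast]=7=a[slow] dup → fast++
(s=7,f=11) a[fast]=8≠a[slow]=7 write a[8]=8 → slow++,fast++
(s=8,f=12) a[fast]=11≠a[slow]=8 write a[9]=11 → slow++,fast++
(s=9,f=13) a[fast]=11=a[slow] dup → fast++

length 9; prefix = [1, 2, 3, 4, 5, 6, 7, 8, 11]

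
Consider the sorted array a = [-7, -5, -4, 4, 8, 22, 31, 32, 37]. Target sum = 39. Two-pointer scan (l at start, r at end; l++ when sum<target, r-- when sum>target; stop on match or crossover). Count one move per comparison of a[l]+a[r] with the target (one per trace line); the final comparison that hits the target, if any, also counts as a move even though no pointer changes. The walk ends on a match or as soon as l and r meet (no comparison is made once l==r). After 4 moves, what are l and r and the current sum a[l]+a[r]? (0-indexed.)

l=3, r=7, sum=36

[0,8] -7+37=30 <39 → l++
[1,8] -5+37=32 <39 → l++
[2,8] -4+37=33 <39 → l++
[3,8] 4+37=41 >39 → r--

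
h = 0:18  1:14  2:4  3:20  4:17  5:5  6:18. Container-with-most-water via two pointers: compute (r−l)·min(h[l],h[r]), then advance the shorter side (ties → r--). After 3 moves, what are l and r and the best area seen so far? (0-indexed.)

l=0, r=3, best area=108

l=0 r=6: min(18,18)*6=108 best=108 *, r--
l=0 r=5: min(18,5)*5=25 best=108, r--
l=0 r=4: min(18,17)*4=68 best=108, r--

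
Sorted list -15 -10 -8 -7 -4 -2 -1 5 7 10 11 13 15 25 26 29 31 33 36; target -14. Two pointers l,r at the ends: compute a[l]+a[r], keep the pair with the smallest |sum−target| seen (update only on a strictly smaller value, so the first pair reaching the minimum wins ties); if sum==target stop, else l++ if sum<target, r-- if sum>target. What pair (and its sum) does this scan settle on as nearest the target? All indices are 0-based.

[0,18] -15+36=21 d=35 * → r--
[0,17] -15+33=18 d=32 * → r--
[0,16] -15+31=16 d=30 * → r--
[0,15] -15+29=14 d=28 * → r--
[0,14] -15+26=11 d=25 * → r--
[0,13] -15+25=10 d=24 * → r--
[0,12] -15+15=0 d=14 * → r--
[0,11] -15+13=-2 d=12 * → r--
[0,10] -15+11=-4 d=10 * → r--
[0,9] -15+10=-5 d=9 * → r--
[0,8] -15+7=-8 d=6 * → r--
[0,7] -15+5=-10 d=4 * → r--
[0,6] -15+-1=-16 d=2 * → l++
[1,6] -10+-1=-11 d=3 → r--
[1,5] -10+-2=-12 d=2 → r--
[1,4] -10+-4=-14 d=0 * → stop

pair (-10, -4) with sum -14 (|Δ|=0)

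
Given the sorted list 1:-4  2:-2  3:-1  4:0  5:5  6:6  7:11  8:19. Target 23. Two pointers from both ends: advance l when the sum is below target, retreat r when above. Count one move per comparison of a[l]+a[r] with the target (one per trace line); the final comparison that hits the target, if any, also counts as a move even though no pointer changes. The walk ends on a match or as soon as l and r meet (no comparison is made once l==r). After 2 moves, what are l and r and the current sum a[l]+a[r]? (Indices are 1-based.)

[1,8] -4+19=15 <23 → l++
[2,8] -2+19=17 <23 → l++

l=3, r=8, sum=18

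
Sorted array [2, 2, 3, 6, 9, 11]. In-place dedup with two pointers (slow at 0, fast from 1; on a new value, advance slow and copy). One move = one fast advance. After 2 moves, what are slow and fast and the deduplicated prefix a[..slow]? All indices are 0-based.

slow=0 fast=1: a[fast]=2=a[slow] dup, fast++
slow=0 fast=2: a[fast]=3≠a[slow]=2 write a[1]=3, slow++,fast++

slow=1, fast=3, prefix=[2, 3]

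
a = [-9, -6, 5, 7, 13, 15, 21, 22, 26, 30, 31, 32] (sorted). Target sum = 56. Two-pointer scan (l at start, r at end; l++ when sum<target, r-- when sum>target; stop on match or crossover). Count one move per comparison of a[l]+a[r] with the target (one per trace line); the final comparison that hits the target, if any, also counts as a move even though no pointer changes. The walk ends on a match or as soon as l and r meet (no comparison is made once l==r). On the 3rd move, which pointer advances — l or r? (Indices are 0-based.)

l

[0,11] -9+32=23 <56 → l++
[1,11] -6+32=26 <56 → l++
[2,11] 5+32=37 <56 → l++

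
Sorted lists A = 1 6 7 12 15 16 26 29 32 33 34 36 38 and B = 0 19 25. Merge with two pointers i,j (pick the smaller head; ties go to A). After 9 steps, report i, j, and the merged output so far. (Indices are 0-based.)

i=6, j=3, merged so far=[0, 1, 6, 7, 12, 15, 16, 19, 25]

[i=0,j=0] A[i]=1>B[j]=0 take 0 → j++
[i=0,j=1] A[i]=1<=B[j]=19 take 1 → i++
[i=1,j=1] A[i]=6<=B[j]=19 take 6 → i++
[i=2,j=1] A[i]=7<=B[j]=19 take 7 → i++
[i=3,j=1] A[i]=12<=B[j]=19 take 12 → i++
[i=4,j=1] A[i]=15<=B[j]=19 take 15 → i++
[i=5,j=1] A[i]=16<=B[j]=19 take 16 → i++
[i=6,j=1] A[i]=26>B[j]=19 take 19 → j++
[i=6,j=2] A[i]=26>B[j]=25 take 25 → j++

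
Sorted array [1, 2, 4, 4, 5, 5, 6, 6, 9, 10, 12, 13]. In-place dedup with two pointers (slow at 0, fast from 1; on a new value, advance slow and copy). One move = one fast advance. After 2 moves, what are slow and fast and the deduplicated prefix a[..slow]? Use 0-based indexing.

slow=2, fast=3, prefix=[1, 2, 4]

slow=0 fast=1: a[fast]=2≠a[slow]=1 write a[1]=2, slow++,fast++
slow=1 fast=2: a[fast]=4≠a[slow]=2 write a[2]=4, slow++,fast++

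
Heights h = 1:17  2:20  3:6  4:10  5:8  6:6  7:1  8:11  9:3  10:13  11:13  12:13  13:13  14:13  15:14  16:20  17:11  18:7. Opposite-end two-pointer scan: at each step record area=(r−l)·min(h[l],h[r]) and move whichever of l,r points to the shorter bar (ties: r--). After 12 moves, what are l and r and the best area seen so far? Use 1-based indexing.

l=2, r=7, best area=280

[1,18] min(17,7)*17=119 best=119 * → r--
[1,17] min(17,11)*16=176 best=176 * → r--
[1,16] min(17,20)*15=255 best=255 * → l++
[2,16] min(20,20)*14=280 best=280 * → r--
[2,15] min(20,14)*13=182 best=280 → r--
[2,14] min(20,13)*12=156 best=280 → r--
[2,13] min(20,13)*11=143 best=280 → r--
[2,12] min(20,13)*10=130 best=280 → r--
[2,11] min(20,13)*9=117 best=280 → r--
[2,10] min(20,13)*8=104 best=280 → r--
[2,9] min(20,3)*7=21 best=280 → r--
[2,8] min(20,11)*6=66 best=280 → r--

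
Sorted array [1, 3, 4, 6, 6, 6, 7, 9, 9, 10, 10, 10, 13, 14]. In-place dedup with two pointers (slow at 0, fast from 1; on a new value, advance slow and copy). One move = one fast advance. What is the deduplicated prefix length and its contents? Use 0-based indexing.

length 9; prefix = [1, 3, 4, 6, 7, 9, 10, 13, 14]

slow=0 fast=1: a[fast]=3≠a[slow]=1 write a[1]=3, slow++,fast++
slow=1 fast=2: a[fast]=4≠a[slow]=3 write a[2]=4, slow++,fast++
slow=2 fast=3: a[fast]=6≠a[slow]=4 write a[3]=6, slow++,fast++
slow=3 fast=4: a[fast]=6=a[slow] dup, fast++
slow=3 fast=5: a[fast]=6=a[slow] dup, fast++
slow=3 fast=6: a[fast]=7≠a[slow]=6 write a[4]=7, slow++,fast++
slow=4 fast=7: a[fast]=9≠a[slow]=7 write a[5]=9, slow++,fast++
slow=5 fast=8: a[fast]=9=a[slow] dup, fast++
slow=5 fast=9: a[fast]=10≠a[slow]=9 write a[6]=10, slow++,fast++
slow=6 fast=10: a[fast]=10=a[slow] dup, fast++
slow=6 fast=11: a[fast]=10=a[slow] dup, fast++
slow=6 fast=12: a[fast]=13≠a[slow]=10 write a[7]=13, slow++,fast++
slow=7 fast=13: a[fast]=14≠a[slow]=13 write a[8]=14, slow++,fast++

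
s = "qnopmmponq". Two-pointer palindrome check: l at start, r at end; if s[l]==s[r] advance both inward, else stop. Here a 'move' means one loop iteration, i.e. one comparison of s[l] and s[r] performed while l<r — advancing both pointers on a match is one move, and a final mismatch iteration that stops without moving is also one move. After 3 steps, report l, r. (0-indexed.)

[0,9] 'q'=='q' → l++,r--
[1,8] 'n'=='n' → l++,r--
[2,7] 'o'=='o' → l++,r--

l=3, r=6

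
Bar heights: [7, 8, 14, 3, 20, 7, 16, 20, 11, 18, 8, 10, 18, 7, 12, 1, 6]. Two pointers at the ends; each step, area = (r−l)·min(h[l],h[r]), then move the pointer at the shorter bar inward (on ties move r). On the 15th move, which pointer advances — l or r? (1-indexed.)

[1,17] min(7,6)*16=96 best=96 * → r--
[1,16] min(7,1)*15=15 best=96 → r--
[1,15] min(7,12)*14=98 best=98 * → l++
[2,15] min(8,12)*13=104 best=104 * → l++
[3,15] min(14,12)*12=144 best=144 * → r--
[3,14] min(14,7)*11=77 best=144 → r--
[3,13] min(14,18)*10=140 best=144 → l++
[4,13] min(3,18)*9=27 best=144 → l++
[5,13] min(20,18)*8=144 best=144 → r--
[5,12] min(20,10)*7=70 best=144 → r--
[5,11] min(20,8)*6=48 best=144 → r--
[5,10] min(20,18)*5=90 best=144 → r--
[5,9] min(20,11)*4=44 best=144 → r--
[5,8] min(20,20)*3=60 best=144 → r--
[5,7] min(20,16)*2=32 best=144 → r--

r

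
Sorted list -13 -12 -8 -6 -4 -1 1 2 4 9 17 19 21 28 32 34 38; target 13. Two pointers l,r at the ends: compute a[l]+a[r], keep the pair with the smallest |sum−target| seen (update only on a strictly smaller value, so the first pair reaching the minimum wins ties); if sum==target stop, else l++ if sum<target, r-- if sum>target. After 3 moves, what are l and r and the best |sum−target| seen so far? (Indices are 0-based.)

l=0 r=16: -13+38=25 d=12 *, r--
l=0 r=15: -13+34=21 d=8 *, r--
l=0 r=14: -13+32=19 d=6 *, r--

l=0, r=13, best |Δ|=6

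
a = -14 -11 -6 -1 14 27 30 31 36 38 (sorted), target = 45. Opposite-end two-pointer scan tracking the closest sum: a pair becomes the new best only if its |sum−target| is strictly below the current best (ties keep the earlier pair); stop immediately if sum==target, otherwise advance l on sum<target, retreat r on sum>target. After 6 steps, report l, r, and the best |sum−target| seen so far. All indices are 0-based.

l=4, r=7, best |Δ|=5

[0,9] -14+38=24 d=21 * → l++
[1,9] -11+38=27 d=18 * → l++
[2,9] -6+38=32 d=13 * → l++
[3,9] -1+38=37 d=8 * → l++
[4,9] 14+38=52 d=7 * → r--
[4,8] 14+36=50 d=5 * → r--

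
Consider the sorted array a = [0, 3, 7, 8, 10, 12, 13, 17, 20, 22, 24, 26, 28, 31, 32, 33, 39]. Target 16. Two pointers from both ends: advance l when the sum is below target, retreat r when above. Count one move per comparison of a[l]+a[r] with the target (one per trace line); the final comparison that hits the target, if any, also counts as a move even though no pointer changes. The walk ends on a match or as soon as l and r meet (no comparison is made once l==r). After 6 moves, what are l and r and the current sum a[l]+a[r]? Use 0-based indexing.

[0,16] 0+39=39 >16 → r--
[0,15] 0+33=33 >16 → r--
[0,14] 0+32=32 >16 → r--
[0,13] 0+31=31 >16 → r--
[0,12] 0+28=28 >16 → r--
[0,11] 0+26=26 >16 → r--

l=0, r=10, sum=24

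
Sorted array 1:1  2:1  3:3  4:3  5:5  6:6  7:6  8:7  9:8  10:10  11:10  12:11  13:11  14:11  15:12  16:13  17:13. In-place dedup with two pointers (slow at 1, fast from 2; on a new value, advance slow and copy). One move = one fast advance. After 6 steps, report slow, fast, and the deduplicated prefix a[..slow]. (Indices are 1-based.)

slow=1 fast=2: a[fast]=1=a[slow] dup, fast++
slow=1 fast=3: a[fast]=3≠a[slow]=1 write a[2]=3, slow++,fast++
slow=2 fast=4: a[fast]=3=a[slow] dup, fast++
slow=2 fast=5: a[fast]=5≠a[slow]=3 write a[3]=5, slow++,fast++
slow=3 fast=6: a[fast]=6≠a[slow]=5 write a[4]=6, slow++,fast++
slow=4 fast=7: a[fast]=6=a[slow] dup, fast++

slow=4, fast=8, prefix=[1, 3, 5, 6]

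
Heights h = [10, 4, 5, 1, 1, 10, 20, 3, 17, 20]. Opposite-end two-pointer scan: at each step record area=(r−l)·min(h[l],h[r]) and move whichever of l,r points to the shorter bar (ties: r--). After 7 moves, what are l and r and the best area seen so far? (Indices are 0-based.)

l=0 r=9: min(10,20)*9=90 best=90 *, l++
l=1 r=9: min(4,20)*8=32 best=90, l++
l=2 r=9: min(5,20)*7=35 best=90, l++
l=3 r=9: min(1,20)*6=6 best=90, l++
l=4 r=9: min(1,20)*5=5 best=90, l++
l=5 r=9: min(10,20)*4=40 best=90, l++
l=6 r=9: min(20,20)*3=60 best=90, r--

l=6, r=8, best area=90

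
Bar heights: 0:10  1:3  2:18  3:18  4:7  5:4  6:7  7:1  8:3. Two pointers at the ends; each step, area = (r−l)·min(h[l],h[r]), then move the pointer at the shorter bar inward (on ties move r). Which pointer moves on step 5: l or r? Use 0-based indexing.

l=0 r=8: min(10,3)*8=24 best=24 *, r--
l=0 r=7: min(10,1)*7=7 best=24, r--
l=0 r=6: min(10,7)*6=42 best=42 *, r--
l=0 r=5: min(10,4)*5=20 best=42, r--
l=0 r=4: min(10,7)*4=28 best=42, r--

r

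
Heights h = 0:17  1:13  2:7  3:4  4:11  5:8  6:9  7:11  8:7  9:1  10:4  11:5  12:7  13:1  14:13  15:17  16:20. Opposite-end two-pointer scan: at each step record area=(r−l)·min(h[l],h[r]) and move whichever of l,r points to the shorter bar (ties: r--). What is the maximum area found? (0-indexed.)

l=0 r=16: min(17,20)*16=272 best=272 *, l++
l=1 r=16: min(13,20)*15=195 best=272, l++
l=2 r=16: min(7,20)*14=98 best=272, l++
l=3 r=16: min(4,20)*13=52 best=272, l++
l=4 r=16: min(11,20)*12=132 best=272, l++
l=5 r=16: min(8,20)*11=88 best=272, l++
l=6 r=16: min(9,20)*10=90 best=272, l++
l=7 r=16: min(11,20)*9=99 best=272, l++
l=8 r=16: min(7,20)*8=56 best=272, l++
l=9 r=16: min(1,20)*7=7 best=272, l++
l=10 r=16: min(4,20)*6=24 best=272, l++
l=11 r=16: min(5,20)*5=25 best=272, l++
l=12 r=16: min(7,20)*4=28 best=272, l++
l=13 r=16: min(1,20)*3=3 best=272, l++
l=14 r=16: min(13,20)*2=26 best=272, l++
l=15 r=16: min(17,20)*1=17 best=272, l++

max area = 272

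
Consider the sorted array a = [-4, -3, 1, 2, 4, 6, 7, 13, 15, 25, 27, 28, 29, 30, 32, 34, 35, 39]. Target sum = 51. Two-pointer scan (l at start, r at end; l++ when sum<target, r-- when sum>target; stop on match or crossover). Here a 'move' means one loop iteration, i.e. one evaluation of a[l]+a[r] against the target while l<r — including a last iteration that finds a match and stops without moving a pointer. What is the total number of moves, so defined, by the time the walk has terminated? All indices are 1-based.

l=1 r=18: -4+39=35 <51, l++
l=2 r=18: -3+39=36 <51, l++
l=3 r=18: 1+39=40 <51, l++
l=4 r=18: 2+39=41 <51, l++
l=5 r=18: 4+39=43 <51, l++
l=6 r=18: 6+39=45 <51, l++
l=7 r=18: 7+39=46 <51, l++
l=8 r=18: 13+39=52 >51, r--
l=8 r=17: 13+35=48 <51, l++
l=9 r=17: 15+35=50 <51, l++
l=10 r=17: 25+35=60 >51, r--
l=10 r=16: 25+34=59 >51, r--
l=10 r=15: 25+32=57 >51, r--
l=10 r=14: 25+30=55 >51, r--
l=10 r=13: 25+29=54 >51, r--
l=10 r=12: 25+28=53 >51, r--
l=10 r=11: 25+27=52 >51, r--

17 moves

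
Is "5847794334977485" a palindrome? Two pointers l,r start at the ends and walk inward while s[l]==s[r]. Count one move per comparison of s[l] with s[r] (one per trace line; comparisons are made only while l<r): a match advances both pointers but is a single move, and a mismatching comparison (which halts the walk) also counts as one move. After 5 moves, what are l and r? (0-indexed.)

l=5, r=10

[0,15] '5'=='5' → l++,r--
[1,14] '8'=='8' → l++,r--
[2,13] '4'=='4' → l++,r--
[3,12] '7'=='7' → l++,r--
[4,11] '7'=='7' → l++,r--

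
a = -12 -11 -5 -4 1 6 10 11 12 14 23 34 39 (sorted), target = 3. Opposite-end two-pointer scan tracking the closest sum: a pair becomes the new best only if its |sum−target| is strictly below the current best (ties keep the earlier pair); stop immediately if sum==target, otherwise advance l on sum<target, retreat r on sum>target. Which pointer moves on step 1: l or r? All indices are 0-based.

l=0 r=12: -12+39=27 d=24 *, r--

r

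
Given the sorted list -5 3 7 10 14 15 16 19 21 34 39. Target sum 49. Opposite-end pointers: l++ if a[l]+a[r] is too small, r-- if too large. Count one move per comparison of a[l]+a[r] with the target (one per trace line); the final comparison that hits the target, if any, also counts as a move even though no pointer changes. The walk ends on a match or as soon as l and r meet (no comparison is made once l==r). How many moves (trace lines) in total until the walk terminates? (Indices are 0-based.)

l=0 r=10: -5+39=34 <49, l++
l=1 r=10: 3+39=42 <49, l++
l=2 r=10: 7+39=46 <49, l++
l=3 r=10: 10+39=49, found

4 moves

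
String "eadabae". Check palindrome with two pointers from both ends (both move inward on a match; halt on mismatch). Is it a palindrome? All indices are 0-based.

not a palindrome (mismatch at 2,4)

[0,6] 'e'=='e' → l++,r--
[1,5] 'a'=='a' → l++,r--
[2,4] 'd'!='b' → stop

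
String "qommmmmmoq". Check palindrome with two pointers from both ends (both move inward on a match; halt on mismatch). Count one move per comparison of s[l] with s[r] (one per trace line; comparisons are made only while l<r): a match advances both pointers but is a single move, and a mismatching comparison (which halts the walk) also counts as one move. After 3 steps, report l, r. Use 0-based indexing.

l=3, r=6

l=0 r=9: 'q'=='q', l++,r--
l=1 r=8: 'o'=='o', l++,r--
l=2 r=7: 'm'=='m', l++,r--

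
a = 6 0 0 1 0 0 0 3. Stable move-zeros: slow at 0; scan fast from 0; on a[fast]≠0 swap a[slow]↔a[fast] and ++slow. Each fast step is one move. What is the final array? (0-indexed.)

[6, 1, 3, 0, 0, 0, 0, 0]

slow=0 fast=0: a[fast]=6≠0 swap→a[0]=6, slow++,fast++
slow=1 fast=1: a[fast]=0, fast++
slow=1 fast=2: a[fast]=0, fast++
slow=1 fast=3: a[fast]=1≠0 swap→a[1]=1, slow++,fast++
slow=2 fast=4: a[fast]=0, fast++
slow=2 fast=5: a[fast]=0, fast++
slow=2 fast=6: a[fast]=0, fast++
slow=2 fast=7: a[fast]=3≠0 swap→a[2]=3, slow++,fast++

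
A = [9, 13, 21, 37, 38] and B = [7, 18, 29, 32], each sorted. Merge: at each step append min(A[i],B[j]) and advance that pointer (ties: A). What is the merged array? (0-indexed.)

i=0 j=0: A[i]=9>B[j]=7 take 7, j++
i=0 j=1: A[i]=9<=B[j]=18 take 9, i++
i=1 j=1: A[i]=13<=B[j]=18 take 13, i++
i=2 j=1: A[i]=21>B[j]=18 take 18, j++
i=2 j=2: A[i]=21<=B[j]=29 take 21, i++
i=3 j=2: A[i]=37>B[j]=29 take 29, j++
i=3 j=3: A[i]=37>B[j]=32 take 32, j++
i=3 j=4: B done, take A[i]=37, i++
i=4 j=4: B done, take A[i]=38, i++

[7, 9, 13, 18, 21, 29, 32, 37, 38]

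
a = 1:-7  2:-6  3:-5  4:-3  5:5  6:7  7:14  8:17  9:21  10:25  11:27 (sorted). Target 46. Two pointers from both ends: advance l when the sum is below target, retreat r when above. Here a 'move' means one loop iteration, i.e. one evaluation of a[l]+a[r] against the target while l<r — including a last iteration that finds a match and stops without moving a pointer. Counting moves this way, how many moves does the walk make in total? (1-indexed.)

10 moves

l=1 r=11: -7+27=20 <46, l++
l=2 r=11: -6+27=21 <46, l++
l=3 r=11: -5+27=22 <46, l++
l=4 r=11: -3+27=24 <46, l++
l=5 r=11: 5+27=32 <46, l++
l=6 r=11: 7+27=34 <46, l++
l=7 r=11: 14+27=41 <46, l++
l=8 r=11: 17+27=44 <46, l++
l=9 r=11: 21+27=48 >46, r--
l=9 r=10: 21+25=46, found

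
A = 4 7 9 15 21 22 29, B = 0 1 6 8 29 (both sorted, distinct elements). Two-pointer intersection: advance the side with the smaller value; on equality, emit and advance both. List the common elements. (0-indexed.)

intersection = [29]

i=0 j=0: 4>0, j++
i=0 j=1: 4>1, j++
i=0 j=2: 4<6, i++
i=1 j=2: 7>6, j++
i=1 j=3: 7<8, i++
i=2 j=3: 9>8, j++
i=2 j=4: 9<29, i++
i=3 j=4: 15<29, i++
i=4 j=4: 21<29, i++
i=5 j=4: 22<29, i++
i=6 j=4: 29==29 emit, i++,j++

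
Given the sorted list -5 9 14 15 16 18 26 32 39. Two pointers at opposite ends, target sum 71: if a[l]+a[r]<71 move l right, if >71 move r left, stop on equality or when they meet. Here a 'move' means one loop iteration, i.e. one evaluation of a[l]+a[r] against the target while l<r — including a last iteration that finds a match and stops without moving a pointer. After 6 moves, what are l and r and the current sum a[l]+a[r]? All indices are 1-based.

l=7, r=9, sum=65

[1,9] -5+39=34 <71 → l++
[2,9] 9+39=48 <71 → l++
[3,9] 14+39=53 <71 → l++
[4,9] 15+39=54 <71 → l++
[5,9] 16+39=55 <71 → l++
[6,9] 18+39=57 <71 → l++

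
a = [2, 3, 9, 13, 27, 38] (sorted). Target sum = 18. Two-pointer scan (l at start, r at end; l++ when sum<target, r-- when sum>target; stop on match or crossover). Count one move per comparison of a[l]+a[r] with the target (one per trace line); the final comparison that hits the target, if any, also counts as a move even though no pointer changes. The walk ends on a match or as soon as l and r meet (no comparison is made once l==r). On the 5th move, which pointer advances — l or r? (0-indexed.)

r

l=0 r=5: 2+38=40 >18, r--
l=0 r=4: 2+27=29 >18, r--
l=0 r=3: 2+13=15 <18, l++
l=1 r=3: 3+13=16 <18, l++
l=2 r=3: 9+13=22 >18, r--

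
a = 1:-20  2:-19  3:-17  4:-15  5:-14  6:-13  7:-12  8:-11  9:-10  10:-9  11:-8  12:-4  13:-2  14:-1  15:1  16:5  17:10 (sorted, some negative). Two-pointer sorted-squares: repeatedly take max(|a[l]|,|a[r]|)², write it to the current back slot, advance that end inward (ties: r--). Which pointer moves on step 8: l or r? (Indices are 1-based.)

l=1 r=17: |-20|>|10| out[17]=400, l++
l=2 r=17: |-19|>|10| out[16]=361, l++
l=3 r=17: |-17|>|10| out[15]=289, l++
l=4 r=17: |-15|>|10| out[14]=225, l++
l=5 r=17: |-14|>|10| out[13]=196, l++
l=6 r=17: |-13|>|10| out[12]=169, l++
l=7 r=17: |-12|>|10| out[11]=144, l++
l=8 r=17: |-11|>|10| out[10]=121, l++

l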